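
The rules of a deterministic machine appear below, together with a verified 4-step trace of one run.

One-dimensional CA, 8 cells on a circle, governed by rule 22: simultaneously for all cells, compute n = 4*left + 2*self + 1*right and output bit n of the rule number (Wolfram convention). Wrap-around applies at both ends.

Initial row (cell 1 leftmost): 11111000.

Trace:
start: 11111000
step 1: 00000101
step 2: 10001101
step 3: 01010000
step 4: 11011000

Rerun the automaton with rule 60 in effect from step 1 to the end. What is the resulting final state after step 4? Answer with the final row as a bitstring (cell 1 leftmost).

01110111

(re-executing steps 1..4 under rule 60; state before step 1: 11111000)
step 1: 10000100
step 2: 11000110
step 3: 10100101
step 4: 01110111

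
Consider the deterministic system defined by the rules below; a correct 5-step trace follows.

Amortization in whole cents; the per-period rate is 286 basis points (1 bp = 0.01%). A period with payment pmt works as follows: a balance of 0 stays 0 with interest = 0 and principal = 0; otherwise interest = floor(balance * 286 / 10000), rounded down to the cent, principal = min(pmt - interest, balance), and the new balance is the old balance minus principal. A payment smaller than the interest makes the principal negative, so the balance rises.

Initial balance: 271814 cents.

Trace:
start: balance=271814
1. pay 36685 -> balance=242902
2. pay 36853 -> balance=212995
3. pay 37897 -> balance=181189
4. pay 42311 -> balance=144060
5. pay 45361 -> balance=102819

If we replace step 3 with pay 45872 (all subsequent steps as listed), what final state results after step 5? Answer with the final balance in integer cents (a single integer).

(re-executing from step 3 with the substitution; state before step 3: balance=212995)
3. pay 45872 -> balance=173214
4. pay 42311 -> balance=135856
5. pay 45361 -> balance=94380

94380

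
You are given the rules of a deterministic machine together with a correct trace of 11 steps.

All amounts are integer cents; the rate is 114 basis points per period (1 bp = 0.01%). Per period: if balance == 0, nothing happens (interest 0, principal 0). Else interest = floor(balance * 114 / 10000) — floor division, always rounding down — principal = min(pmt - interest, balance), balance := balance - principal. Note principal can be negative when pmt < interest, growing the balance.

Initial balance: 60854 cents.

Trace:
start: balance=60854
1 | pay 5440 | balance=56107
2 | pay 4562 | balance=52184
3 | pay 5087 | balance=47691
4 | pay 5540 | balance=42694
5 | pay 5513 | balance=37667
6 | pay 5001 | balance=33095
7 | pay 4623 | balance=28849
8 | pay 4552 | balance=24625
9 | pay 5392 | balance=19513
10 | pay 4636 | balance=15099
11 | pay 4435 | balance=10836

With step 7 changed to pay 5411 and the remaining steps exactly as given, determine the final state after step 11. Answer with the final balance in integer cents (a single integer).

10011

(re-executing from step 7 with the substitution; state before step 7: balance=33095)
7 | pay 5411 | balance=28061
8 | pay 4552 | balance=23828
9 | pay 5392 | balance=18707
10 | pay 4636 | balance=14284
11 | pay 4435 | balance=10011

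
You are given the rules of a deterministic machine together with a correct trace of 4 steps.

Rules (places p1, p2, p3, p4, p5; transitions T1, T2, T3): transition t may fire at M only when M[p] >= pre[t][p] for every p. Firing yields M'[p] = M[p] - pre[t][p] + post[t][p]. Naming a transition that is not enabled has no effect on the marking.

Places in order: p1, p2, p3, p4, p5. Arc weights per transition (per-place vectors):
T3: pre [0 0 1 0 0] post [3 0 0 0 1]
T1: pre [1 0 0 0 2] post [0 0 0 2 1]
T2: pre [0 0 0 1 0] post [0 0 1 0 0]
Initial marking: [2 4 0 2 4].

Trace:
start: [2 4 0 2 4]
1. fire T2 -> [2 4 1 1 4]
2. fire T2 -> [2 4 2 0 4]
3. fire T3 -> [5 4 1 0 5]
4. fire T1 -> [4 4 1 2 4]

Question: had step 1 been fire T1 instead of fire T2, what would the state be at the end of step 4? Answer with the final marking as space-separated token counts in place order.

(re-executing from step 1 with the substitution; state before step 1: [2 4 0 2 4])
1. fire T1 -> [1 4 0 4 3]
2. fire T2 -> [1 4 1 3 3]
3. fire T3 -> [4 4 0 3 4]
4. fire T1 -> [3 4 0 5 3]

3 4 0 5 3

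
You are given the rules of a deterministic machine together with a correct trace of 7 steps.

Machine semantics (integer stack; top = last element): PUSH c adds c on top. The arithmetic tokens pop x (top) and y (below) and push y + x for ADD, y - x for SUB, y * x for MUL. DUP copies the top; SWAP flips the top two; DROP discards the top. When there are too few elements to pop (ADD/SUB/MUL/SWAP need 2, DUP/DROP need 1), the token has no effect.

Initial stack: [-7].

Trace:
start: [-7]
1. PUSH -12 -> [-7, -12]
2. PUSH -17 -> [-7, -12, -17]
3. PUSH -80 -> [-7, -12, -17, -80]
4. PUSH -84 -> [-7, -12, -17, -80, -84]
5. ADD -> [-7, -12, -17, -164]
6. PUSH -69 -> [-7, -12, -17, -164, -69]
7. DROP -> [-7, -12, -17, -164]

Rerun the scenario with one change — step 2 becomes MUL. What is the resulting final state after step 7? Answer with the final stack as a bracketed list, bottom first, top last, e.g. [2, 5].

[84, -164]

(re-executing from step 2 with the substitution; state before step 2: [-7, -12])
2. MUL -> [84]
3. PUSH -80 -> [84, -80]
4. PUSH -84 -> [84, -80, -84]
5. ADD -> [84, -164]
6. PUSH -69 -> [84, -164, -69]
7. DROP -> [84, -164]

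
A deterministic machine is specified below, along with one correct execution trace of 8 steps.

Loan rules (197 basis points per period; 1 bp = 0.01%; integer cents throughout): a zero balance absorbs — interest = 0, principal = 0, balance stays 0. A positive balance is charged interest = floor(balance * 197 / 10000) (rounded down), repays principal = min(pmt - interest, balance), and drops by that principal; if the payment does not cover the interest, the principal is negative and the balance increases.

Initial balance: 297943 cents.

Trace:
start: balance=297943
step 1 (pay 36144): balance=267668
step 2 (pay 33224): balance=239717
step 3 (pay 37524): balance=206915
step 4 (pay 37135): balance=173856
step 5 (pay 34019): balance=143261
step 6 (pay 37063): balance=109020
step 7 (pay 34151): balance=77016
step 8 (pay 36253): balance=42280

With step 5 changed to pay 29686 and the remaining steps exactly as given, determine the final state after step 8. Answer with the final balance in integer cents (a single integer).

46873

(re-executing from step 5 with the substitution; state before step 5: balance=173856)
step 5 (pay 29686): balance=147594
step 6 (pay 37063): balance=113438
step 7 (pay 34151): balance=81521
step 8 (pay 36253): balance=46873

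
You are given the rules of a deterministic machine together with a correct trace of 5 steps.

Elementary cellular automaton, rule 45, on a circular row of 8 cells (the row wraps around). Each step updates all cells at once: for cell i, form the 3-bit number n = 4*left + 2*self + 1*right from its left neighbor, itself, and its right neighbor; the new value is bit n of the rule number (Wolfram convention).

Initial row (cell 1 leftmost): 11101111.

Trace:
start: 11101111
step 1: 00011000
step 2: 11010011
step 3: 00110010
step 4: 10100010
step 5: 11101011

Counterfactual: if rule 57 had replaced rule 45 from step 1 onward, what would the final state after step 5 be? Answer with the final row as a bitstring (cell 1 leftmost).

01010110

(re-executing steps 1..5 under rule 57; state before step 1: 11101111)
step 1: 00011000
step 2: 11010111
step 3: 00101100
step 4: 10011011
step 5: 01010110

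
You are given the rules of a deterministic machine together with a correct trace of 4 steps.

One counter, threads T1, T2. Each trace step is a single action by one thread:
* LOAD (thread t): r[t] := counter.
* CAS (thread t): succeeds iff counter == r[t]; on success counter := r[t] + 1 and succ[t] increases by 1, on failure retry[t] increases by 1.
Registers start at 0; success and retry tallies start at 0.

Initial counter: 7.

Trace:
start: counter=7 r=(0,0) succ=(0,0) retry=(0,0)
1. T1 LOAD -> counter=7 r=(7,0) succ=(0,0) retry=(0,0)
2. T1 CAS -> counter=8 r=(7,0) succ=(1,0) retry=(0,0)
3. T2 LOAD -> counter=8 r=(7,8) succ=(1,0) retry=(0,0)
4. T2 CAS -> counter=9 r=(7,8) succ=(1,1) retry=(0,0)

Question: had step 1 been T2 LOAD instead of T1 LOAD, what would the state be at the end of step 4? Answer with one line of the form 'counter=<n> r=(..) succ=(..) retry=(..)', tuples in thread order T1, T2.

(re-executing from step 1 with the substitution; state before step 1: counter=7 r=(0,0) succ=(0,0) retry=(0,0))
1. T2 LOAD -> counter=7 r=(0,7) succ=(0,0) retry=(0,0)
2. T1 CAS -> counter=7 r=(0,7) succ=(0,0) retry=(1,0)
3. T2 LOAD -> counter=7 r=(0,7) succ=(0,0) retry=(1,0)
4. T2 CAS -> counter=8 r=(0,7) succ=(0,1) retry=(1,0)

counter=8 r=(0,7) succ=(0,1) retry=(1,0)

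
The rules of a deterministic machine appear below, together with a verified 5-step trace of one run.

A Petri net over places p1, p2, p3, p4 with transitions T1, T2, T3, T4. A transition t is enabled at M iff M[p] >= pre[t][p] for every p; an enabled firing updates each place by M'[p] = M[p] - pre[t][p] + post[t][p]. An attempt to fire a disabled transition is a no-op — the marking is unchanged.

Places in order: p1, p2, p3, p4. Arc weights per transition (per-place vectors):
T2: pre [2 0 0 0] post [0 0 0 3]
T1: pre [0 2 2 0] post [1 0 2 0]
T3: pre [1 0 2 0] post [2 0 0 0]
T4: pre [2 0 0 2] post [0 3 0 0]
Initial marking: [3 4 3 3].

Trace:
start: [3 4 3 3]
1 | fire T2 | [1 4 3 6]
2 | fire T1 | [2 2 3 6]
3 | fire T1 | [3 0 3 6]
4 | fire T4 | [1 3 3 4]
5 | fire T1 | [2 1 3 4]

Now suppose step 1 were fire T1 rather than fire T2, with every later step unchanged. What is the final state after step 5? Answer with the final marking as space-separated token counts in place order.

4 1 3 1

(re-executing from step 1 with the substitution; state before step 1: [3 4 3 3])
1 | fire T1 | [4 2 3 3]
2 | fire T1 | [5 0 3 3]
3 | fire T1 | [5 0 3 3]
4 | fire T4 | [3 3 3 1]
5 | fire T1 | [4 1 3 1]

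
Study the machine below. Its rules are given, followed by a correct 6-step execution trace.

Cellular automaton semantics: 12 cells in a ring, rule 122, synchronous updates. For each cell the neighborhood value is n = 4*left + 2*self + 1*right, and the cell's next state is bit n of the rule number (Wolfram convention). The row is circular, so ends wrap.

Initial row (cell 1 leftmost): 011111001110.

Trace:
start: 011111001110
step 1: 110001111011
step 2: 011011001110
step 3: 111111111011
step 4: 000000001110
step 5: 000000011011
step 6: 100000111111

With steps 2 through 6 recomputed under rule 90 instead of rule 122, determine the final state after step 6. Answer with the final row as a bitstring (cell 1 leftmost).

011011001010

(re-executing steps 2..6 under rule 90; state before step 2: 110001111011)
step 2: 011011001010
step 3: 111011110001
step 4: 001010011011
step 5: 110001111011
step 6: 011011001010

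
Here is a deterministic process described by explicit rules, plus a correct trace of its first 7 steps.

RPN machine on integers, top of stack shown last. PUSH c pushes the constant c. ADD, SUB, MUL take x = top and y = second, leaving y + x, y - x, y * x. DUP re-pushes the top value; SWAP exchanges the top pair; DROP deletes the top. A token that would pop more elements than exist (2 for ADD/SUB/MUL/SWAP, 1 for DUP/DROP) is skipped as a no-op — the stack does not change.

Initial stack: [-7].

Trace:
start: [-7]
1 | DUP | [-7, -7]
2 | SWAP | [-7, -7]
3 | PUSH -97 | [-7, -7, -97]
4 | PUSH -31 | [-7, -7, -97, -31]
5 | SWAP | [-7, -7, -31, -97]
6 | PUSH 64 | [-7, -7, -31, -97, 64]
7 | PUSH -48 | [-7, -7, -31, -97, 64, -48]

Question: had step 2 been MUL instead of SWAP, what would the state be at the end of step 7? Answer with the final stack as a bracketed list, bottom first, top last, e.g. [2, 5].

(re-executing from step 2 with the substitution; state before step 2: [-7, -7])
2 | MUL | [49]
3 | PUSH -97 | [49, -97]
4 | PUSH -31 | [49, -97, -31]
5 | SWAP | [49, -31, -97]
6 | PUSH 64 | [49, -31, -97, 64]
7 | PUSH -48 | [49, -31, -97, 64, -48]

[49, -31, -97, 64, -48]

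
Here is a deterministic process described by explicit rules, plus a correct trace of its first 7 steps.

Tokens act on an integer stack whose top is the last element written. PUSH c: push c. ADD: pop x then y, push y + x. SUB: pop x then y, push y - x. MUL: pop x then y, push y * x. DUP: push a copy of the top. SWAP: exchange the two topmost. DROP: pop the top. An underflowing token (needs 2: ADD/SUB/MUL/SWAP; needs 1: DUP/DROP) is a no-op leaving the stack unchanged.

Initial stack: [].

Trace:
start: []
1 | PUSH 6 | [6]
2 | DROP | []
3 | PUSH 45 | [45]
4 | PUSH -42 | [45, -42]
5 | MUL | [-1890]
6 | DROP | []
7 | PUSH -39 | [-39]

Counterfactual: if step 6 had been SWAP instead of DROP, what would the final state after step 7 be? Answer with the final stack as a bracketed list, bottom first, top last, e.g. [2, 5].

[-1890, -39]

(re-executing from step 6 with the substitution; state before step 6: [-1890])
6 | SWAP | [-1890]
7 | PUSH -39 | [-1890, -39]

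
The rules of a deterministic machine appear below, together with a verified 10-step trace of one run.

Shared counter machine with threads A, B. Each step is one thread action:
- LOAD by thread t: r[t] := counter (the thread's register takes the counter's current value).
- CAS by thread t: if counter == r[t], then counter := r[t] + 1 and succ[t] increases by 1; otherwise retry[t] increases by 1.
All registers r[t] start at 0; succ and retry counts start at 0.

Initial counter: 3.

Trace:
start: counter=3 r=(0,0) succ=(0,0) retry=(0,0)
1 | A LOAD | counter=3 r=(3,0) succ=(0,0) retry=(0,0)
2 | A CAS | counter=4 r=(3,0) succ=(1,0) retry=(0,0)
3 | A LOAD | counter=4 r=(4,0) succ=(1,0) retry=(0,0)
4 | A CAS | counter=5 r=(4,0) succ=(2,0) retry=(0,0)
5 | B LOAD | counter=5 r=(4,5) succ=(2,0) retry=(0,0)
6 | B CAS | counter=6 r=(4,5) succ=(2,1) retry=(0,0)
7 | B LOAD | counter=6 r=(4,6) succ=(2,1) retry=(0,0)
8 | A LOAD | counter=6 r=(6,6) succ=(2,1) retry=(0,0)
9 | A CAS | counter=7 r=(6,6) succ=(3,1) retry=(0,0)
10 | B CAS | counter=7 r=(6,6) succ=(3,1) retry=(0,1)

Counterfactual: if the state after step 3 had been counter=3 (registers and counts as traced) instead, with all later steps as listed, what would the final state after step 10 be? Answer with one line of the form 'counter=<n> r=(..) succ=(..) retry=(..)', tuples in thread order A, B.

counter=5 r=(4,4) succ=(2,1) retry=(1,1)

state after step 3 := counter=3 r=(4,0) succ=(1,0) retry=(0,0)
4 | A CAS | counter=3 r=(4,0) succ=(1,0) retry=(1,0)
5 | B LOAD | counter=3 r=(4,3) succ=(1,0) retry=(1,0)
6 | B CAS | counter=4 r=(4,3) succ=(1,1) retry=(1,0)
7 | B LOAD | counter=4 r=(4,4) succ=(1,1) retry=(1,0)
8 | A LOAD | counter=4 r=(4,4) succ=(1,1) retry=(1,0)
9 | A CAS | counter=5 r=(4,4) succ=(2,1) retry=(1,0)
10 | B CAS | counter=5 r=(4,4) succ=(2,1) retry=(1,1)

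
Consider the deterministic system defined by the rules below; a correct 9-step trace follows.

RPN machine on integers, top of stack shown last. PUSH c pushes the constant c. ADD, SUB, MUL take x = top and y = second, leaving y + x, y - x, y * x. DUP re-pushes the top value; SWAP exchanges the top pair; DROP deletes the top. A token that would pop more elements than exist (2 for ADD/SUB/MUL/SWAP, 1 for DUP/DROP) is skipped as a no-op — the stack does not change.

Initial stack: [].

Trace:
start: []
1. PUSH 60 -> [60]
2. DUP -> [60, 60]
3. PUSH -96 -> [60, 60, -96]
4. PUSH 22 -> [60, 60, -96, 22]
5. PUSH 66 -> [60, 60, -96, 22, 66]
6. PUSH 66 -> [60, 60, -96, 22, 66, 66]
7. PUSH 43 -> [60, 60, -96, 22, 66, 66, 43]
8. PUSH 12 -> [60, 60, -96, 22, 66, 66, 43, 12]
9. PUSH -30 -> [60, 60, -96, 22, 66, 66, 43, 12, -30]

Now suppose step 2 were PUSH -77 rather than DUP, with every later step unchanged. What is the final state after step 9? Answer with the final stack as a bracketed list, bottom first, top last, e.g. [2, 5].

(re-executing from step 2 with the substitution; state before step 2: [60])
2. PUSH -77 -> [60, -77]
3. PUSH -96 -> [60, -77, -96]
4. PUSH 22 -> [60, -77, -96, 22]
5. PUSH 66 -> [60, -77, -96, 22, 66]
6. PUSH 66 -> [60, -77, -96, 22, 66, 66]
7. PUSH 43 -> [60, -77, -96, 22, 66, 66, 43]
8. PUSH 12 -> [60, -77, -96, 22, 66, 66, 43, 12]
9. PUSH -30 -> [60, -77, -96, 22, 66, 66, 43, 12, -30]

[60, -77, -96, 22, 66, 66, 43, 12, -30]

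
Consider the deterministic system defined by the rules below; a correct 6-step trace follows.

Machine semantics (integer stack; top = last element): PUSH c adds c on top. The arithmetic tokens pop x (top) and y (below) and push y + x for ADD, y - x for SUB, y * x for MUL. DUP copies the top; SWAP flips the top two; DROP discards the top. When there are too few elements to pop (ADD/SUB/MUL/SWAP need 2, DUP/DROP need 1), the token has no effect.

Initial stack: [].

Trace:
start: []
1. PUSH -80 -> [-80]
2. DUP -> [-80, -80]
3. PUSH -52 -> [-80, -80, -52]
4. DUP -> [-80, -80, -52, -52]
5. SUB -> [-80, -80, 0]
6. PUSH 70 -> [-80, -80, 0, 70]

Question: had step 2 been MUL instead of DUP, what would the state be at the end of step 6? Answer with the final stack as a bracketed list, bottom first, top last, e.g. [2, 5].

(re-executing from step 2 with the substitution; state before step 2: [-80])
2. MUL -> [-80]
3. PUSH -52 -> [-80, -52]
4. DUP -> [-80, -52, -52]
5. SUB -> [-80, 0]
6. PUSH 70 -> [-80, 0, 70]

[-80, 0, 70]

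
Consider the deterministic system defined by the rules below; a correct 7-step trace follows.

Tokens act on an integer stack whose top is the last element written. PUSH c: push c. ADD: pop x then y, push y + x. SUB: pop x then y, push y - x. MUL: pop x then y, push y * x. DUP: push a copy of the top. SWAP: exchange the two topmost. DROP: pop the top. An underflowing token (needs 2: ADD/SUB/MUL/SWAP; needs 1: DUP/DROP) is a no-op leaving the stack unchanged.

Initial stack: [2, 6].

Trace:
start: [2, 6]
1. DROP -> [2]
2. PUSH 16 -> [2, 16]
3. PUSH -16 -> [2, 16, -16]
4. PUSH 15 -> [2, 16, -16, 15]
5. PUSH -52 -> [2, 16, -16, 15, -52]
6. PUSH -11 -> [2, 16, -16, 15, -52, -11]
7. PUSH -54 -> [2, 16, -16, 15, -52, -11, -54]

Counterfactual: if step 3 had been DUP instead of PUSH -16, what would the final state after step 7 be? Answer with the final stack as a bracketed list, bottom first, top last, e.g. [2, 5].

(re-executing from step 3 with the substitution; state before step 3: [2, 16])
3. DUP -> [2, 16, 16]
4. PUSH 15 -> [2, 16, 16, 15]
5. PUSH -52 -> [2, 16, 16, 15, -52]
6. PUSH -11 -> [2, 16, 16, 15, -52, -11]
7. PUSH -54 -> [2, 16, 16, 15, -52, -11, -54]

[2, 16, 16, 15, -52, -11, -54]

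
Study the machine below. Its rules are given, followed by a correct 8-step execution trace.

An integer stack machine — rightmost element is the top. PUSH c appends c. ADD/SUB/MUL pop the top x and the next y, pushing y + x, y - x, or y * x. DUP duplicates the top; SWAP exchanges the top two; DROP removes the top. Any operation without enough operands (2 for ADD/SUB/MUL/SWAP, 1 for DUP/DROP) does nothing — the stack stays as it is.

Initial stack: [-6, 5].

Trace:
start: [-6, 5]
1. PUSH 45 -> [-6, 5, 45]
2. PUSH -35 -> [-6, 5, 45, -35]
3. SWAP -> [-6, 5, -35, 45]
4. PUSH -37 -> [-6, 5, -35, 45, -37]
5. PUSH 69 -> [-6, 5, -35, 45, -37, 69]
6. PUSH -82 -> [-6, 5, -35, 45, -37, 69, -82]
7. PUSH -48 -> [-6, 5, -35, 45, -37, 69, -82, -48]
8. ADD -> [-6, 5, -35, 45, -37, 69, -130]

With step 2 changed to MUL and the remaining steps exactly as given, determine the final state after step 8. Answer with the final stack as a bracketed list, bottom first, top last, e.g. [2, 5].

(re-executing from step 2 with the substitution; state before step 2: [-6, 5, 45])
2. MUL -> [-6, 225]
3. SWAP -> [225, -6]
4. PUSH -37 -> [225, -6, -37]
5. PUSH 69 -> [225, -6, -37, 69]
6. PUSH -82 -> [225, -6, -37, 69, -82]
7. PUSH -48 -> [225, -6, -37, 69, -82, -48]
8. ADD -> [225, -6, -37, 69, -130]

[225, -6, -37, 69, -130]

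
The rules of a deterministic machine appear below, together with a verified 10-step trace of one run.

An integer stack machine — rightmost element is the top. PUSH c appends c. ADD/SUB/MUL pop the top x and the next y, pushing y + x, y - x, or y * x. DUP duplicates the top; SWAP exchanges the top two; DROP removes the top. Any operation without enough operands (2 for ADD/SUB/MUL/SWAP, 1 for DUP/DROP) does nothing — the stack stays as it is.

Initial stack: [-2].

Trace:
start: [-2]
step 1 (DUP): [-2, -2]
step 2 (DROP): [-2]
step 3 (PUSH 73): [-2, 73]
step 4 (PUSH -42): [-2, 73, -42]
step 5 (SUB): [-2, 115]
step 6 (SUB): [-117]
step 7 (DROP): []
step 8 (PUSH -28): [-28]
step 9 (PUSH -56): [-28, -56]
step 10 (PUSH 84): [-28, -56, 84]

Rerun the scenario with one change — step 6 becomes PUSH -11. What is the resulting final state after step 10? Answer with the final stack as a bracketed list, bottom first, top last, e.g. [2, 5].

[-2, 115, -28, -56, 84]

(re-executing from step 6 with the substitution; state before step 6: [-2, 115])
step 6 (PUSH -11): [-2, 115, -11]
step 7 (DROP): [-2, 115]
step 8 (PUSH -28): [-2, 115, -28]
step 9 (PUSH -56): [-2, 115, -28, -56]
step 10 (PUSH 84): [-2, 115, -28, -56, 84]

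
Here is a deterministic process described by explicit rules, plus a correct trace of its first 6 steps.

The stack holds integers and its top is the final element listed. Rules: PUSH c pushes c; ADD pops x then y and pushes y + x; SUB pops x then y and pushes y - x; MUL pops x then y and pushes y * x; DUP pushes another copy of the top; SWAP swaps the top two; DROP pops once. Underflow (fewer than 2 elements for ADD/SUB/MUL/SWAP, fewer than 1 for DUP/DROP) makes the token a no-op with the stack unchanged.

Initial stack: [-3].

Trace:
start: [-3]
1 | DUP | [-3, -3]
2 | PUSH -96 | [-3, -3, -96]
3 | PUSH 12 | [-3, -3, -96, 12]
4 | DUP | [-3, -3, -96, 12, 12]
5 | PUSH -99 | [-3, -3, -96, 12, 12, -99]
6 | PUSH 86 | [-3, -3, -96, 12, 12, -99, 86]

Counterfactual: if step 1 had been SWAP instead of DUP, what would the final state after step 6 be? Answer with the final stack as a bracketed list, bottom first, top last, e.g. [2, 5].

[-3, -96, 12, 12, -99, 86]

(re-executing from step 1 with the substitution; state before step 1: [-3])
1 | SWAP | [-3]
2 | PUSH -96 | [-3, -96]
3 | PUSH 12 | [-3, -96, 12]
4 | DUP | [-3, -96, 12, 12]
5 | PUSH -99 | [-3, -96, 12, 12, -99]
6 | PUSH 86 | [-3, -96, 12, 12, -99, 86]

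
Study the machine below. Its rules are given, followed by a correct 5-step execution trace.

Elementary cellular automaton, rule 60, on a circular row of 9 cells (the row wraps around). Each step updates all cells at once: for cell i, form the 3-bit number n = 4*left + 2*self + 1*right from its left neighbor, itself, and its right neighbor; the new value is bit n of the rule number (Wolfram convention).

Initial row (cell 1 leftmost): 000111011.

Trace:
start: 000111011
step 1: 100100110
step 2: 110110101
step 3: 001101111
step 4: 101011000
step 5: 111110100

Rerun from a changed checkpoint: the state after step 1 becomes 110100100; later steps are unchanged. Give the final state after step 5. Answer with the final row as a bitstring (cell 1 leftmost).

state after step 1 := 110100100
step 2: 101110110
step 3: 111001101
step 4: 000101011
step 5: 100111110

100111110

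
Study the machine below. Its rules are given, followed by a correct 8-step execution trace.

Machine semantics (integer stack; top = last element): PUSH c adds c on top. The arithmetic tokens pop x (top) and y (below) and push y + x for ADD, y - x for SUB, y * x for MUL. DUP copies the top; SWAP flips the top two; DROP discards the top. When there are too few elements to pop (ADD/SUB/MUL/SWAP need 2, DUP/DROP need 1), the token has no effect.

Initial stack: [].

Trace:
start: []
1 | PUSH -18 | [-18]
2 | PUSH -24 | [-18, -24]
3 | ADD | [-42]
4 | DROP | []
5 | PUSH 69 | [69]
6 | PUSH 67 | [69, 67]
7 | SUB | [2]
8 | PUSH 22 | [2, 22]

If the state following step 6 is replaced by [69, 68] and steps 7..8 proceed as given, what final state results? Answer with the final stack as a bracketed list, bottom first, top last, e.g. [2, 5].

state after step 6 := [69, 68]
7 | SUB | [1]
8 | PUSH 22 | [1, 22]

[1, 22]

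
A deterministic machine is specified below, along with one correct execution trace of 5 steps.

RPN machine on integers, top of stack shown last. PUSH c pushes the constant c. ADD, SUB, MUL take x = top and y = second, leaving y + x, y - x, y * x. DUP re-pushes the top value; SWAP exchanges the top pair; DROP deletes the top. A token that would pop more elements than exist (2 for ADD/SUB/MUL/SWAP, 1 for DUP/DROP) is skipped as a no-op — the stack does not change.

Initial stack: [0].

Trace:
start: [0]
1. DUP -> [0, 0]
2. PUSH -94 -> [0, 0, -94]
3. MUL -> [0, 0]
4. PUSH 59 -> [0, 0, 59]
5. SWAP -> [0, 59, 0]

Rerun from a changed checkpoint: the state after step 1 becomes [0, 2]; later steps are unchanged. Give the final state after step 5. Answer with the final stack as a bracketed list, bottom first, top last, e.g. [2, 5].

[0, 59, -188]

state after step 1 := [0, 2]
2. PUSH -94 -> [0, 2, -94]
3. MUL -> [0, -188]
4. PUSH 59 -> [0, -188, 59]
5. SWAP -> [0, 59, -188]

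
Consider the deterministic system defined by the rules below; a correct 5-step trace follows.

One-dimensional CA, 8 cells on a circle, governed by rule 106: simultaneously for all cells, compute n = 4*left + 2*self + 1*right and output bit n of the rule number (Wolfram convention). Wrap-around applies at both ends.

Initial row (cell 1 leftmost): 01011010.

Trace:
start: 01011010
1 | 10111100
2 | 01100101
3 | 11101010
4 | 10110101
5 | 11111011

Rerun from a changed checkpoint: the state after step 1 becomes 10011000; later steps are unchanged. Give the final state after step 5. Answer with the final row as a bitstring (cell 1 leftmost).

state after step 1 := 10011000
2 | 00111001
3 | 01101010
4 | 11110100
5 | 10011001

10011001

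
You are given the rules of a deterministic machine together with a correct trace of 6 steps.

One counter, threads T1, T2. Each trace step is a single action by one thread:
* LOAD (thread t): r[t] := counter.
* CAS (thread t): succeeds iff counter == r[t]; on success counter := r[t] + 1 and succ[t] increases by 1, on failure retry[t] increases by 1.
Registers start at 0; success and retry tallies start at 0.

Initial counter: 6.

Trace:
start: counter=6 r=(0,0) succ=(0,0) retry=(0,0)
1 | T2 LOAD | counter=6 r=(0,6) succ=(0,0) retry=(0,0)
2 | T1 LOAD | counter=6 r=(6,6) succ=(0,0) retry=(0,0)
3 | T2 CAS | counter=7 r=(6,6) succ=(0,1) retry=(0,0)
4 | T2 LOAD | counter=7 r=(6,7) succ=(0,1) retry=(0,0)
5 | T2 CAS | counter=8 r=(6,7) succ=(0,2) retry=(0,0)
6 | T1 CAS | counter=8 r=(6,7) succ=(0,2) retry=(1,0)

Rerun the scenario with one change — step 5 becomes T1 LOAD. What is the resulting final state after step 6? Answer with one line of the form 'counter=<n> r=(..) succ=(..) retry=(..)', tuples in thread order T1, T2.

counter=8 r=(7,7) succ=(1,1) retry=(0,0)

(re-executing from step 5 with the substitution; state before step 5: counter=7 r=(6,7) succ=(0,1) retry=(0,0))
5 | T1 LOAD | counter=7 r=(7,7) succ=(0,1) retry=(0,0)
6 | T1 CAS | counter=8 r=(7,7) succ=(1,1) retry=(0,0)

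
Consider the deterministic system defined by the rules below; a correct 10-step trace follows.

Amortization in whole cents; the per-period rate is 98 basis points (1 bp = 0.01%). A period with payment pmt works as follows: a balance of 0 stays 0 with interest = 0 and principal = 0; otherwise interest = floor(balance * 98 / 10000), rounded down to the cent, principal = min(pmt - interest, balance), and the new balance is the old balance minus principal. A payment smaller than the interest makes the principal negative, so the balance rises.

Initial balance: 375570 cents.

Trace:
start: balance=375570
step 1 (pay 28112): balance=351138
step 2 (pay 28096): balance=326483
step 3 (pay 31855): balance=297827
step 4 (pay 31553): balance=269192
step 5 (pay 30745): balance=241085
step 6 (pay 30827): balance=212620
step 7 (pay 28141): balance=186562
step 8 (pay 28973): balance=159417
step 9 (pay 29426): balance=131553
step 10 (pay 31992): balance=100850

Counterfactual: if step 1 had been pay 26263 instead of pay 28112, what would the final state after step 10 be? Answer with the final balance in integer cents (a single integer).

102867

(re-executing from step 1 with the substitution; state before step 1: balance=375570)
step 1 (pay 26263): balance=352987
step 2 (pay 28096): balance=328350
step 3 (pay 31855): balance=299712
step 4 (pay 31553): balance=271096
step 5 (pay 30745): balance=243007
step 6 (pay 30827): balance=214561
step 7 (pay 28141): balance=188522
step 8 (pay 28973): balance=161396
step 9 (pay 29426): balance=133551
step 10 (pay 31992): balance=102867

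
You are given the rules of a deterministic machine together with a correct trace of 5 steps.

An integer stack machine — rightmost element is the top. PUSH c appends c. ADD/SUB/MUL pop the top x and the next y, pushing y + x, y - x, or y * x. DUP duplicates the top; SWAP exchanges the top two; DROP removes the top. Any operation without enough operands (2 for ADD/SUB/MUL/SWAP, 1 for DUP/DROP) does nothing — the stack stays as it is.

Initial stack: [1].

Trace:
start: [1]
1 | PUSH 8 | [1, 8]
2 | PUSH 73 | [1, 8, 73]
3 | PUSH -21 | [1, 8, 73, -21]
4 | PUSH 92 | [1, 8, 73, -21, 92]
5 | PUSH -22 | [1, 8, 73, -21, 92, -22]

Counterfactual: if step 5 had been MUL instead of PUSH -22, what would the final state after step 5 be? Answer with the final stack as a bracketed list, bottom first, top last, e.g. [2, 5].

[1, 8, 73, -1932]

(re-executing from step 5 with the substitution; state before step 5: [1, 8, 73, -21, 92])
5 | MUL | [1, 8, 73, -1932]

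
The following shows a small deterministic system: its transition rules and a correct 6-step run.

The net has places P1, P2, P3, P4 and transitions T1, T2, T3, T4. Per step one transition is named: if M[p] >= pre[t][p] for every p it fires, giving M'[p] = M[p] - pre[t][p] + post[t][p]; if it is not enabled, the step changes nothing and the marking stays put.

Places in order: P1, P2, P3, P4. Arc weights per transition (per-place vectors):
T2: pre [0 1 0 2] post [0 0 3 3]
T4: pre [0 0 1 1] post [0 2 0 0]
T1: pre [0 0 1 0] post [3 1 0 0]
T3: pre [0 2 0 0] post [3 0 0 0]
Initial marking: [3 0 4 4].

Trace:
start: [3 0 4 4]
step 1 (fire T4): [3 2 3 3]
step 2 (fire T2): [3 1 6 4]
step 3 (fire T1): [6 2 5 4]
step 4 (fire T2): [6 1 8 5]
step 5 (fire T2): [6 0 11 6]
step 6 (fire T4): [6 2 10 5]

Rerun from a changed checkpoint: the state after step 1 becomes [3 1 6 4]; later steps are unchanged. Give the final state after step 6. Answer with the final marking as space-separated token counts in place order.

6 2 10 5

state after step 1 := [3 1 6 4]
step 2 (fire T2): [3 0 9 5]
step 3 (fire T1): [6 1 8 5]
step 4 (fire T2): [6 0 11 6]
step 5 (fire T2): [6 0 11 6]
step 6 (fire T4): [6 2 10 5]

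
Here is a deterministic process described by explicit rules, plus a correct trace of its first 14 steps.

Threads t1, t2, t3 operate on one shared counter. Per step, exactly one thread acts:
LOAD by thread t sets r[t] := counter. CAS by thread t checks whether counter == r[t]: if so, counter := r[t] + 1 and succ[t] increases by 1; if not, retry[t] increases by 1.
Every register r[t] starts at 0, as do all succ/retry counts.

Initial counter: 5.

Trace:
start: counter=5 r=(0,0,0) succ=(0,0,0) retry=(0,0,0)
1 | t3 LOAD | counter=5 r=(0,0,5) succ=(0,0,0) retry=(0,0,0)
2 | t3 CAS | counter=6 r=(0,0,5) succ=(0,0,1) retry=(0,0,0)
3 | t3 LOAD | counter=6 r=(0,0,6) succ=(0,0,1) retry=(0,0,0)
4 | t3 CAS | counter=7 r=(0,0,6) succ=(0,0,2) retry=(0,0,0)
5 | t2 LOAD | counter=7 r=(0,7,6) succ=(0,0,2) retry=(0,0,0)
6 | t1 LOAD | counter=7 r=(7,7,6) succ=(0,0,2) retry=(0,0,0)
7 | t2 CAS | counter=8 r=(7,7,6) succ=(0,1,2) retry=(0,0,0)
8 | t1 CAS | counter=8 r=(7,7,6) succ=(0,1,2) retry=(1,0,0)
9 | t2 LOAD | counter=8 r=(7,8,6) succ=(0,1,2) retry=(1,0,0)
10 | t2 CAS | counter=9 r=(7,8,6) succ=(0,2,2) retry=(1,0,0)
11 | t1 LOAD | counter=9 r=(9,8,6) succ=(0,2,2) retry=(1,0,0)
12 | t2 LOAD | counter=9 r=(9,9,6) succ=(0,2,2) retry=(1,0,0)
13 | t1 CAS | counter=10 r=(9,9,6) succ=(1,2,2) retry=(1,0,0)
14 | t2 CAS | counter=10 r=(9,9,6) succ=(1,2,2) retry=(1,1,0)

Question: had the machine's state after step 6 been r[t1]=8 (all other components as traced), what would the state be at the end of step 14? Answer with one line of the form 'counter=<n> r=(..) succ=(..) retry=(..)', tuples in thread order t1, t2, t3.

counter=11 r=(10,10,6) succ=(2,2,2) retry=(0,1,0)

state after step 6 := counter=7 r=(8,7,6) succ=(0,0,2) retry=(0,0,0)
7 | t2 CAS | counter=8 r=(8,7,6) succ=(0,1,2) retry=(0,0,0)
8 | t1 CAS | counter=9 r=(8,7,6) succ=(1,1,2) retry=(0,0,0)
9 | t2 LOAD | counter=9 r=(8,9,6) succ=(1,1,2) retry=(0,0,0)
10 | t2 CAS | counter=10 r=(8,9,6) succ=(1,2,2) retry=(0,0,0)
11 | t1 LOAD | counter=10 r=(10,9,6) succ=(1,2,2) retry=(0,0,0)
12 | t2 LOAD | counter=10 r=(10,10,6) succ=(1,2,2) retry=(0,0,0)
13 | t1 CAS | counter=11 r=(10,10,6) succ=(2,2,2) retry=(0,0,0)
14 | t2 CAS | counter=11 r=(10,10,6) succ=(2,2,2) retry=(0,1,0)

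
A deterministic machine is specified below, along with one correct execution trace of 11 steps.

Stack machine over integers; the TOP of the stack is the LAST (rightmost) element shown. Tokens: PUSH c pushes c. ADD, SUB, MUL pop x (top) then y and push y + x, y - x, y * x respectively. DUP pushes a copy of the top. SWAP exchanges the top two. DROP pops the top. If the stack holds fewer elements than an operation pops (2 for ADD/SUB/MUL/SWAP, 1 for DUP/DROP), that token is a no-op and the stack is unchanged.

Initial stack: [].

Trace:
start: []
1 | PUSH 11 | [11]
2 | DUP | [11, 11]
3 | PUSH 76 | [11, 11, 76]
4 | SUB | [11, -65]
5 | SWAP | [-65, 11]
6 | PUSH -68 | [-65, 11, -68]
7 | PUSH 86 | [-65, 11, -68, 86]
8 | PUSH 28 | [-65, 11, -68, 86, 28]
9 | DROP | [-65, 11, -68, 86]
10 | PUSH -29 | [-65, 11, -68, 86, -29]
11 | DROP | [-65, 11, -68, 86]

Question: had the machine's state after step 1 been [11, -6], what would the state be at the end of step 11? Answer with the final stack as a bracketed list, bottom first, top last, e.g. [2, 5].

state after step 1 := [11, -6]
2 | DUP | [11, -6, -6]
3 | PUSH 76 | [11, -6, -6, 76]
4 | SUB | [11, -6, -82]
5 | SWAP | [11, -82, -6]
6 | PUSH -68 | [11, -82, -6, -68]
7 | PUSH 86 | [11, -82, -6, -68, 86]
8 | PUSH 28 | [11, -82, -6, -68, 86, 28]
9 | DROP | [11, -82, -6, -68, 86]
10 | PUSH -29 | [11, -82, -6, -68, 86, -29]
11 | DROP | [11, -82, -6, -68, 86]

[11, -82, -6, -68, 86]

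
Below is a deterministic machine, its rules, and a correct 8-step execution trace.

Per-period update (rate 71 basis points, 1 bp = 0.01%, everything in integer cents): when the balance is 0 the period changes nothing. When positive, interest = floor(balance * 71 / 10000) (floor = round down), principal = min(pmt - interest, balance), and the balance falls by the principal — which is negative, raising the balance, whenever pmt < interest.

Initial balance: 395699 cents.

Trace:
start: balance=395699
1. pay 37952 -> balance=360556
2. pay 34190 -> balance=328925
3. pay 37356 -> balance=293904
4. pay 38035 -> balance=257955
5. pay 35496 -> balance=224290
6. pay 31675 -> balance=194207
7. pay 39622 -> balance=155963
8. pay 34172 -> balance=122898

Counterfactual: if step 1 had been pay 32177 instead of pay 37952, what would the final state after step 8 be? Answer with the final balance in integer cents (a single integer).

128967

(re-executing from step 1 with the substitution; state before step 1: balance=395699)
1. pay 32177 -> balance=366331
2. pay 34190 -> balance=334741
3. pay 37356 -> balance=299761
4. pay 38035 -> balance=263854
5. pay 35496 -> balance=230231
6. pay 31675 -> balance=200190
7. pay 39622 -> balance=161989
8. pay 34172 -> balance=128967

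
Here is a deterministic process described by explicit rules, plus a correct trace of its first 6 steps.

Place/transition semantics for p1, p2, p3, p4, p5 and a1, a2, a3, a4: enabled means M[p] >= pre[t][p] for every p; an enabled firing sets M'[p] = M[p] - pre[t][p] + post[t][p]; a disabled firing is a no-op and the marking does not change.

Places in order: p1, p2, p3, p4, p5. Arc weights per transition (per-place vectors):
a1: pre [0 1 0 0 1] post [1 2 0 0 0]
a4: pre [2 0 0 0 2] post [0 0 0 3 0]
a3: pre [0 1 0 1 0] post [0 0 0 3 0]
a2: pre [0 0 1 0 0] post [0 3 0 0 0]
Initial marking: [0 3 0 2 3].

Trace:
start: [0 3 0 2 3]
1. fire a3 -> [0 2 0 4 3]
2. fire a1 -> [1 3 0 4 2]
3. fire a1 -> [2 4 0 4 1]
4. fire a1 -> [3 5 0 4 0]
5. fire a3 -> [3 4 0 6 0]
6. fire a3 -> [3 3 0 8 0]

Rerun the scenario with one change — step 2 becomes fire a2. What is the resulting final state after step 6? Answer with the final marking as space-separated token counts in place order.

2 2 0 8 1

(re-executing from step 2 with the substitution; state before step 2: [0 2 0 4 3])
2. fire a2 -> [0 2 0 4 3]
3. fire a1 -> [1 3 0 4 2]
4. fire a1 -> [2 4 0 4 1]
5. fire a3 -> [2 3 0 6 1]
6. fire a3 -> [2 2 0 8 1]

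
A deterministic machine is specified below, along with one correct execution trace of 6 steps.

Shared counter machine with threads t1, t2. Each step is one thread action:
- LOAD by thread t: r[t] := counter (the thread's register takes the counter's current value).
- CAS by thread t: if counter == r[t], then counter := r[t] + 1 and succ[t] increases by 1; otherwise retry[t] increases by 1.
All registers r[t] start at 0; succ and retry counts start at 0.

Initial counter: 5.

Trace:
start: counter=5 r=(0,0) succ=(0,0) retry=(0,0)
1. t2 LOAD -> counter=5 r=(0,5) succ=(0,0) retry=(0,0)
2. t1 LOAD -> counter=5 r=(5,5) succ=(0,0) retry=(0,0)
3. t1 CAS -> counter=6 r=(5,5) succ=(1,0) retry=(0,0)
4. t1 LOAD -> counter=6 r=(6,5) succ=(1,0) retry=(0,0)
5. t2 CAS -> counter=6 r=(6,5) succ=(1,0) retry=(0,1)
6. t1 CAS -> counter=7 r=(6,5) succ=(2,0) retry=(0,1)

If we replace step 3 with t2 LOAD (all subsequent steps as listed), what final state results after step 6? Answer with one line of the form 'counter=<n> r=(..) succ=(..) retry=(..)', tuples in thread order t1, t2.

counter=6 r=(5,5) succ=(0,1) retry=(1,0)

(re-executing from step 3 with the substitution; state before step 3: counter=5 r=(5,5) succ=(0,0) retry=(0,0))
3. t2 LOAD -> counter=5 r=(5,5) succ=(0,0) retry=(0,0)
4. t1 LOAD -> counter=5 r=(5,5) succ=(0,0) retry=(0,0)
5. t2 CAS -> counter=6 r=(5,5) succ=(0,1) retry=(0,0)
6. t1 CAS -> counter=6 r=(5,5) succ=(0,1) retry=(1,0)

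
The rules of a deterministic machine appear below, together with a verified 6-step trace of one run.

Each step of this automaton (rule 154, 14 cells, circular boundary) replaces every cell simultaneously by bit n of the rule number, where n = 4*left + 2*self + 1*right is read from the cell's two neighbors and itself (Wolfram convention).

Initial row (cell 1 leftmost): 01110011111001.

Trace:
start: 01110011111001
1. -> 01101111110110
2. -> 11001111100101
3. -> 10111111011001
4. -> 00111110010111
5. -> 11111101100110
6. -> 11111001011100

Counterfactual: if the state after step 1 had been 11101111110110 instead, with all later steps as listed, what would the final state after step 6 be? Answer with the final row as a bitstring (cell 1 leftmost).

11111001001100

state after step 1 := 11101111110110
2. -> 11001111100100
3. -> 10111111011011
4. -> 00111110010011
5. -> 11111101101110
6. -> 11111001001100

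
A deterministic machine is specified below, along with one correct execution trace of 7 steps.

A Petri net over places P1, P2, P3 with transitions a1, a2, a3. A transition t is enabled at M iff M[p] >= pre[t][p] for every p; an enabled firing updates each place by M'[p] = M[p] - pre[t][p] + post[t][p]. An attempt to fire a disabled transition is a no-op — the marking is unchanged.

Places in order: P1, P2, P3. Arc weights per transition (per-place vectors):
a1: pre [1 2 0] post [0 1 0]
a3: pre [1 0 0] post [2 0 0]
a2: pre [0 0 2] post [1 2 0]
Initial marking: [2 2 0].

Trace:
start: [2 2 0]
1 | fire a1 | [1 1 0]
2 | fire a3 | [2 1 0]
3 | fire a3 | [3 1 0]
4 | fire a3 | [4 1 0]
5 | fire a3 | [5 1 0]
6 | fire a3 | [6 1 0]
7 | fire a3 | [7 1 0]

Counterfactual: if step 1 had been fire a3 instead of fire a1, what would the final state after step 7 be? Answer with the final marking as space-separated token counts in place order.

(re-executing from step 1 with the substitution; state before step 1: [2 2 0])
1 | fire a3 | [3 2 0]
2 | fire a3 | [4 2 0]
3 | fire a3 | [5 2 0]
4 | fire a3 | [6 2 0]
5 | fire a3 | [7 2 0]
6 | fire a3 | [8 2 0]
7 | fire a3 | [9 2 0]

9 2 0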